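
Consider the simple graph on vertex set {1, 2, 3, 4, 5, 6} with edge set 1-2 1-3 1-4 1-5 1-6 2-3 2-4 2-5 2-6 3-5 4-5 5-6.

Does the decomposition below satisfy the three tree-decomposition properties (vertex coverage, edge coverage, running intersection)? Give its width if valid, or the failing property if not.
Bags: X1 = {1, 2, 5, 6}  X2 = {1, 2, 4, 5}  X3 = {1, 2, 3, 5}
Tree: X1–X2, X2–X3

Yes; width 3.

Every vertex of G appears in some bag (union = {1, 2, 3, 4, 5, 6}); every edge is covered by a bag; and for each vertex v the set of bags containing v is connected in the bag tree. The decomposition is therefore valid. The largest bag has 4 vertices, so the width is 3.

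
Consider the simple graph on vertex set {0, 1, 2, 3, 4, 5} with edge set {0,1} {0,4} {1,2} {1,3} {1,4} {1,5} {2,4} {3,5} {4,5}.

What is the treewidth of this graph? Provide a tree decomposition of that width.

Each bag holds 3 vertices, so the decomposition has width 2, which upper-bounds the treewidth. Conversely, {1, 3, 5} is a clique of size 3, and the vertices of any clique must share a bag in every tree decomposition; so some bag has ≥ 3 vertices and tw(G) ≥ 2. Combining the bounds, tw(G) = 2.

Treewidth 2.
One optimal decomposition is:
Bags: B1 = {1, 3, 5}  B2 = {1, 4, 5}  B3 = {1, 2, 4}  B4 = {0, 1, 4}
Tree: B1–B2, B2–B3, B2–B4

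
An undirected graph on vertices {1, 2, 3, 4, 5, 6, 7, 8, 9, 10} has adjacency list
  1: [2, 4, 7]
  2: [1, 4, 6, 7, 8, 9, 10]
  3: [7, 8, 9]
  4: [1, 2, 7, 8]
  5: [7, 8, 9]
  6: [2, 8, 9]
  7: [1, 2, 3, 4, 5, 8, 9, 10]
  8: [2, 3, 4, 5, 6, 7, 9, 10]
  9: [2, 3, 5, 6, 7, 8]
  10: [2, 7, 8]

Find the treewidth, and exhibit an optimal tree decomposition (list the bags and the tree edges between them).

The largest bag has 4 vertices, giving width 3; this decomposition certifies tw(G) ≤ 3. For the lower bound, the 4 vertices {2, 6, 8, 9} are pairwise adjacent, and any tree decomposition puts a clique entirely inside one bag — forcing width ≥ 3. Therefore the treewidth is 3.

Treewidth 3.
Bags: B1 = {3, 7, 8, 9}  B2 = {5, 7, 8, 9}  B3 = {2, 7, 8, 9}  B4 = {2, 6, 8, 9}  B5 = {2, 4, 7, 8}  B6 = {2, 7, 8, 10}  B7 = {1, 2, 4, 7}
Tree: B1–B2, B1–B3, B3–B4, B3–B5, B5–B6, B5–B7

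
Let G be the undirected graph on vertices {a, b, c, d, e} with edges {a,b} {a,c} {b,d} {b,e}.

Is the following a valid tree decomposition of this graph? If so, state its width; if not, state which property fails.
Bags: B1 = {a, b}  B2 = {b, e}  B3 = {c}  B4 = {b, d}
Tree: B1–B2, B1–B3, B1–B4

No — edge (a,c) lies in no bag.

A tree decomposition must satisfy three properties: every vertex lies in some bag; for every edge, both endpoints lie together in some bag; and for every vertex, the bags containing it form a connected subtree. Here edge (a,c) lies in no bag, so the decomposition is invalid.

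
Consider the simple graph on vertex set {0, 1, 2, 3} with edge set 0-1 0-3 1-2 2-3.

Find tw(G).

A width-2 tree decomposition is:
Bags: B1 = {0, 1, 2}  B2 = {0, 2, 3}
Tree: B1–B2
Each bag holds 3 vertices, so the decomposition has width 2, which upper-bounds the treewidth. Since 0–1–2–3–0 is a cycle in G, G is not acyclic. Forests are exactly the graphs of treewidth ≤ 1, so tw(G) ≥ 2. The upper and lower bounds meet at 2, so that is the treewidth.

2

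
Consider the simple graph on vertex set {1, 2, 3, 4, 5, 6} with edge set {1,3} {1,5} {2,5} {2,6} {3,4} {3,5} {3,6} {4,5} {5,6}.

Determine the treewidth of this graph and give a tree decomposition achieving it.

Treewidth 2.
Bags: B1 = {3, 5, 6}  B2 = {2, 5, 6}  B3 = {1, 3, 5}  B4 = {3, 4, 5}
Tree: B1–B2, B1–B3, B1–B4

Each bag holds 3 vertices, so the decomposition has width 2, which upper-bounds the treewidth. Conversely, {2, 5, 6} is a clique of size 3, and the vertices of any clique must share a bag in every tree decomposition; so some bag has ≥ 3 vertices and tw(G) ≥ 2. Hence tw(G) = 2 exactly.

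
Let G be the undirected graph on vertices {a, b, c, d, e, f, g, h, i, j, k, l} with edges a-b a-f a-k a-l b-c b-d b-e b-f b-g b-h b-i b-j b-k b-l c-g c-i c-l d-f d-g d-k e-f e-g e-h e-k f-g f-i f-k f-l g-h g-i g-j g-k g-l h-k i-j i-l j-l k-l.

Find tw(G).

4

A width-4 tree decomposition is:
Bags: B1 = {b, g, i, j, l}  B2 = {b, c, g, i, l}  B3 = {b, f, g, i, l}  B4 = {b, f, g, k, l}  B5 = {b, e, f, g, k}  B6 = {a, b, f, k, l}  B7 = {b, e, g, h, k}  B8 = {b, d, f, g, k}
Tree: B1–B2, B1–B3, B3–B4, B4–B5, B4–B6, B5–B7, B4–B8
Every bag has size at most 5, so the width is 5 − 1 = 4 and tw(G) ≤ 4. On the other hand G contains the 5-clique {b, g, i, j, l}. A clique must lie in a single bag of any decomposition, so no decomposition can have width below 4. The upper and lower bounds meet at 4, so that is the treewidth.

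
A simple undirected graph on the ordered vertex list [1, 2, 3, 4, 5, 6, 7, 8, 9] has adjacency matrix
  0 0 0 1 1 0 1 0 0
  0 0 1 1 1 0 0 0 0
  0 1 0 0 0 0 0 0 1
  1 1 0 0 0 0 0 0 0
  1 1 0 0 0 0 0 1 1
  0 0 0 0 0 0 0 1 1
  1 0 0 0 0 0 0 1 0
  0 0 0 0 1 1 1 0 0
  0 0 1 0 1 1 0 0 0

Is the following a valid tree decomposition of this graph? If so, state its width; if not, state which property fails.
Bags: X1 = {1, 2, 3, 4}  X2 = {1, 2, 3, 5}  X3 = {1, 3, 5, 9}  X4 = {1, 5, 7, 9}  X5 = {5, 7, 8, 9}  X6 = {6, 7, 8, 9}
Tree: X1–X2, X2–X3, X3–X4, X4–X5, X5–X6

Every vertex of G appears in some bag (union = {1, 2, 3, 4, 5, 6, 7, 8, 9}); every edge is covered by a bag; and for each vertex v the set of bags containing v is connected in the bag tree. The decomposition is therefore valid. The largest bag has 4 vertices, so the width is 3.

Yes; width 3.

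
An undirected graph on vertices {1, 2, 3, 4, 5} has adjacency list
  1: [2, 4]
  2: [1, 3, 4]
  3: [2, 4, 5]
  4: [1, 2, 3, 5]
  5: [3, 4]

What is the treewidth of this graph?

2

A width-2 tree decomposition is:
Bags: B1 = {2, 3, 4}  B2 = {3, 4, 5}  B3 = {1, 2, 4}
Tree: B1–B2, B1–B3
The largest bag has 3 vertices, giving width 2; this decomposition certifies tw(G) ≤ 2. Conversely, {1, 2, 4} is a clique of size 3, and the vertices of any clique must share a bag in every tree decomposition; so some bag has ≥ 3 vertices and tw(G) ≥ 2. Combining the bounds, tw(G) = 2.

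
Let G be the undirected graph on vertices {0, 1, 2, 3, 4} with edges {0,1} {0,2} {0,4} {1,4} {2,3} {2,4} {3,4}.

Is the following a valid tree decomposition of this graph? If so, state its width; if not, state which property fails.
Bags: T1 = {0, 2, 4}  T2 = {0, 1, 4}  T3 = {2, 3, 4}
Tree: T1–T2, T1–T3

Yes; width 2.

Every vertex of G appears in some bag (union = {0, 1, 2, 3, 4}); every edge is covered by a bag; and for each vertex v the set of bags containing v is connected in the bag tree. The decomposition is therefore valid. The largest bag has 3 vertices, so the width is 2.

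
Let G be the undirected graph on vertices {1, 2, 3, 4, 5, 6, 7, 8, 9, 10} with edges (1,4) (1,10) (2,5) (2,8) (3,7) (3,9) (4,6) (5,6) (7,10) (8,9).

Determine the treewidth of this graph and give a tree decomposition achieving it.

Each bag holds 3 vertices, so the decomposition has width 2, which upper-bounds the treewidth. The edges 2–5–6–4–1–10–7–3–9–8–2 form a cycle, so G is not a tree and its treewidth is at least 2. Combining the bounds, tw(G) = 2.

Treewidth 2.
Bags: B1 = {2, 5, 6}  B2 = {2, 4, 6}  B3 = {1, 2, 4}  B4 = {1, 2, 10}  B5 = {2, 7, 10}  B6 = {2, 3, 7}  B7 = {2, 3, 9}  B8 = {2, 8, 9}
Tree: B1–B2, B2–B3, B3–B4, B4–B5, B5–B6, B6–B7, B7–B8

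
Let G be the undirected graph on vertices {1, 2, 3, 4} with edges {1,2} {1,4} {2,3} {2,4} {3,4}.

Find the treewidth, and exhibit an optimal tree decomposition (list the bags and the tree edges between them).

Treewidth 2.
Bags: B1 = {2, 3, 4}  B2 = {1, 2, 4}
Tree: B1–B2

The largest bag has 3 vertices, giving width 2; this decomposition certifies tw(G) ≤ 2. On the other hand G contains the 3-clique {1, 2, 4}. A clique must lie in a single bag of any decomposition, so no decomposition can have width below 2. The upper and lower bounds meet at 2, so that is the treewidth.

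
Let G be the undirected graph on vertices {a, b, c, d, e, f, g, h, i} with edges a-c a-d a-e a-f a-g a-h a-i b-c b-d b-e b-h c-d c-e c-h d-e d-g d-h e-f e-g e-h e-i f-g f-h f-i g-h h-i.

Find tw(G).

A width-4 tree decomposition is:
Bags: B1 = {a, e, f, g, h}  B2 = {a, d, e, g, h}  B3 = {a, c, d, e, h}  B4 = {a, e, f, h, i}  B5 = {b, c, d, e, h}
Tree: B1–B2, B2–B3, B1–B4, B3–B5
The largest bag has 5 vertices, giving width 4; this decomposition certifies tw(G) ≤ 4. Conversely, {a, d, e, g, h} is a clique of size 5, and the vertices of any clique must share a bag in every tree decomposition; so some bag has ≥ 5 vertices and tw(G) ≥ 4. Therefore the treewidth is 4.

4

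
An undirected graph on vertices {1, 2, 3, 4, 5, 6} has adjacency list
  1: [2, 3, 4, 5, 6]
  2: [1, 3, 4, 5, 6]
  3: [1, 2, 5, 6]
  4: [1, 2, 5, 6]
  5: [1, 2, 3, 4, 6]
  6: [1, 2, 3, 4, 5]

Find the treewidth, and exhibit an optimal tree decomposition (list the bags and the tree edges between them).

The largest bag has 5 vertices, giving width 4; this decomposition certifies tw(G) ≤ 4. Conversely, {1, 2, 3, 5, 6} is a clique of size 5, and the vertices of any clique must share a bag in every tree decomposition; so some bag has ≥ 5 vertices and tw(G) ≥ 4. Therefore the treewidth is 4.

Treewidth 4.
One optimal decomposition is:
Bags: B1 = {1, 2, 4, 5, 6}  B2 = {1, 2, 3, 5, 6}
Tree: B1–B2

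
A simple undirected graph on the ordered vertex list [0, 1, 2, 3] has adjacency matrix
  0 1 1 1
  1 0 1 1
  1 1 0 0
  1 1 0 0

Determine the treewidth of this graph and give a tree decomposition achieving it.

Treewidth 2.
One optimal decomposition is:
Bags: B1 = {0, 1, 2}  B2 = {0, 1, 3}
Tree: B1–B2

Every bag has size at most 3, so the width is 3 − 1 = 2 and tw(G) ≤ 2. For the lower bound, the 3 vertices {0, 1, 2} are pairwise adjacent, and any tree decomposition puts a clique entirely inside one bag — forcing width ≥ 2. Therefore the treewidth is 2.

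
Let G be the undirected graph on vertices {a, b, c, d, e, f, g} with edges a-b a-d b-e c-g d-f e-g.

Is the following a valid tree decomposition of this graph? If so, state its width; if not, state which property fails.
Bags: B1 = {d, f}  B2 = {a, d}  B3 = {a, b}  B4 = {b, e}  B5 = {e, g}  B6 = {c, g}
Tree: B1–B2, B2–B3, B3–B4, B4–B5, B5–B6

Yes; width 1.

Vertex coverage: the bags together contain {a, b, c, d, e, f, g}, the full vertex set. Edge coverage: each edge of G has both endpoints in at least one bag. Running intersection: for every vertex, the bags containing it form a connected subtree. All three properties hold, so this is a valid tree decomposition of width max|bag| − 1 = 1, and hence tw(G) ≤ 1.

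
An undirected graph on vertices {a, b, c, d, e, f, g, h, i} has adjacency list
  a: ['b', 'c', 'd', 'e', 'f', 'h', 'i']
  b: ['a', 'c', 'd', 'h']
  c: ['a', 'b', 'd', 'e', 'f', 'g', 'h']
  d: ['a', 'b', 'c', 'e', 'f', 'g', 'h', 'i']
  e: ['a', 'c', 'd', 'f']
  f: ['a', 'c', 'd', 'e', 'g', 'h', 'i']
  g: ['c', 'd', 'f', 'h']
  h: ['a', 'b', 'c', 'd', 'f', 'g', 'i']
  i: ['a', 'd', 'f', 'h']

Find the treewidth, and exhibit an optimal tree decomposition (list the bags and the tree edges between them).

Each bag holds 5 vertices, so the decomposition has width 4, which upper-bounds the treewidth. On the other hand G contains the 5-clique {a, c, d, e, f}. A clique must lie in a single bag of any decomposition, so no decomposition can have width below 4. Hence tw(G) = 4 exactly.

Treewidth 4.
One such decomposition:
Bags: B1 = {a, d, f, h, i}  B2 = {a, c, d, f, h}  B3 = {c, d, f, g, h}  B4 = {a, c, d, e, f}  B5 = {a, b, c, d, h}
Tree: B1–B2, B2–B3, B2–B4, B2–B5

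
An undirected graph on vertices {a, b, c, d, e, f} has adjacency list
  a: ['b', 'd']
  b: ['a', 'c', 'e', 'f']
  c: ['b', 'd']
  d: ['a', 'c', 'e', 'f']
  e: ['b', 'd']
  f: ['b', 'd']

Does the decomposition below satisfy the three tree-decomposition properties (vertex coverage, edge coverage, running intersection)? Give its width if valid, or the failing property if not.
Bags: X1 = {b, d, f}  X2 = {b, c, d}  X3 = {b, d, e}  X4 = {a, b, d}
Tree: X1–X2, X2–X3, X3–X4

Yes; width 2.

Checking the three conditions: (i) the bags cover all of {a, b, c, d, e, f}; (ii) for each edge, some bag contains both endpoints; (iii) the bags containing any fixed vertex form a subtree. All hold, so the decomposition is valid with width 3 − 1 = 2.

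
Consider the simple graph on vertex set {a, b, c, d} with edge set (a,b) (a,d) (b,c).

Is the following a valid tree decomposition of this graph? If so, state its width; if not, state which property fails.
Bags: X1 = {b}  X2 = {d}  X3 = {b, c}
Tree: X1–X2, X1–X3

No — vertex a appears in no bag.

A tree decomposition must satisfy three properties: every vertex lies in some bag; for every edge, both endpoints lie together in some bag; and for every vertex, the bags containing it form a connected subtree. Here vertex a appears in no bag, so the decomposition is invalid.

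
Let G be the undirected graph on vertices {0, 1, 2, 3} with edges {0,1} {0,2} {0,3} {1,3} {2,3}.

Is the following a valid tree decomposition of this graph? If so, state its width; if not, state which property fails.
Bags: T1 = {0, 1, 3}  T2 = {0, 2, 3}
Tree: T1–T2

Checking the three conditions: (i) the bags cover all of {0, 1, 2, 3}; (ii) for each edge, some bag contains both endpoints; (iii) the bags containing any fixed vertex form a subtree. All hold, so the decomposition is valid with width 3 − 1 = 2.

Yes; width 2.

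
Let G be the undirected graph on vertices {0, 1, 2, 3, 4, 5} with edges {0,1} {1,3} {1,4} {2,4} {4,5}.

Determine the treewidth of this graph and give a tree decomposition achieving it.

Each bag holds 2 vertices, so the decomposition has width 1, which upper-bounds the treewidth. G has an edge, so its treewidth is at least 1. Combining the bounds, tw(G) = 1.

Treewidth 1.
One such decomposition:
Bags: B1 = {2, 4}  B2 = {1, 4}  B3 = {0, 1}  B4 = {1, 3}  B5 = {4, 5}
Tree: B1–B2, B2–B3, B2–B4, B1–B5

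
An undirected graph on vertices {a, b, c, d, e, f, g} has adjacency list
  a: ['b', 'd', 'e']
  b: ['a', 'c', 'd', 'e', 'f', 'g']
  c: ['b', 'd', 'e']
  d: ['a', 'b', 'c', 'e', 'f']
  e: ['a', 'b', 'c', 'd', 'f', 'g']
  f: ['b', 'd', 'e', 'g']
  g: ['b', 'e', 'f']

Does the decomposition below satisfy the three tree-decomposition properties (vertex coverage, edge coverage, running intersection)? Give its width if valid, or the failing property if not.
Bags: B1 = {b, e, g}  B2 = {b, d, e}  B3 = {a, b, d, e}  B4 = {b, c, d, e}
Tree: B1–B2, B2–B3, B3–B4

No — vertex f appears in no bag.

A tree decomposition must satisfy three properties: every vertex lies in some bag; for every edge, both endpoints lie together in some bag; and for every vertex, the bags containing it form a connected subtree. Here vertex f appears in no bag, so the decomposition is invalid.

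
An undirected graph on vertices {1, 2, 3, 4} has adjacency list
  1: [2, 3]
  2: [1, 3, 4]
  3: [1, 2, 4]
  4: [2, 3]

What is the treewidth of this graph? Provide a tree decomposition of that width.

Treewidth 2.
One such decomposition:
Bags: B1 = {2, 3, 4}  B2 = {1, 2, 3}
Tree: B1–B2

The largest bag has 3 vertices, giving width 2; this decomposition certifies tw(G) ≤ 2. On the other hand G contains the 3-clique {1, 2, 3}. A clique must lie in a single bag of any decomposition, so no decomposition can have width below 2. Therefore the treewidth is 2.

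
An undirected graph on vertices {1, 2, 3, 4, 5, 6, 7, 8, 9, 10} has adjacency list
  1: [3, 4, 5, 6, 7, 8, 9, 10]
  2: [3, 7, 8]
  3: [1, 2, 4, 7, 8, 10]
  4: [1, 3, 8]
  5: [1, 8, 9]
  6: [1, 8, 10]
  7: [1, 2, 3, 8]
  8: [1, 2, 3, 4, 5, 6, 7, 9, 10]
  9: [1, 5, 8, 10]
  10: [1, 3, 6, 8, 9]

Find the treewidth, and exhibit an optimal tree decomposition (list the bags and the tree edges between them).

Treewidth 3.
Bags: B1 = {1, 3, 8, 10}  B2 = {1, 6, 8, 10}  B3 = {1, 8, 9, 10}  B4 = {1, 3, 4, 8}  B5 = {1, 3, 7, 8}  B6 = {2, 3, 7, 8}  B7 = {1, 5, 8, 9}
Tree: B1–B2, B1–B3, B1–B4, B1–B5, B5–B6, B3–B7

Each bag holds 4 vertices, so the decomposition has width 3, which upper-bounds the treewidth. For the lower bound, the 4 vertices {1, 8, 9, 10} are pairwise adjacent, and any tree decomposition puts a clique entirely inside one bag — forcing width ≥ 3. Therefore the treewidth is 3.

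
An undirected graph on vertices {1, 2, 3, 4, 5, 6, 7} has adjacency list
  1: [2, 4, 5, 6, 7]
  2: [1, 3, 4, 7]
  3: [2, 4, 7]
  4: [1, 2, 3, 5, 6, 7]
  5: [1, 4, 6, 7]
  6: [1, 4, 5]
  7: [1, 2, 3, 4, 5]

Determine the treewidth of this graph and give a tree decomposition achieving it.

Each bag holds 4 vertices, so the decomposition has width 3, which upper-bounds the treewidth. On the other hand G contains the 4-clique {1, 2, 4, 7}. A clique must lie in a single bag of any decomposition, so no decomposition can have width below 3. The upper and lower bounds meet at 3, so that is the treewidth.

Treewidth 3.
One such decomposition:
Bags: B1 = {1, 2, 4, 7}  B2 = {1, 4, 5, 7}  B3 = {1, 4, 5, 6}  B4 = {2, 3, 4, 7}
Tree: B1–B2, B2–B3, B1–B4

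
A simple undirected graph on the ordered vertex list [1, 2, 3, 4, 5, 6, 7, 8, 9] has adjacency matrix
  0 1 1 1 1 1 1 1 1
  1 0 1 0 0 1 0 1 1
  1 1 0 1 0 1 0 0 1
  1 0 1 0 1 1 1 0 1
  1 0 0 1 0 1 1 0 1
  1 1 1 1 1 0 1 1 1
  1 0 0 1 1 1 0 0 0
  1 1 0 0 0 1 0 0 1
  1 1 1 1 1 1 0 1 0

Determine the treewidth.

4

A width-4 tree decomposition is:
Bags: B1 = {1, 2, 3, 6, 9}  B2 = {1, 3, 4, 6, 9}  B3 = {1, 4, 5, 6, 9}  B4 = {1, 2, 6, 8, 9}  B5 = {1, 4, 5, 6, 7}
Tree: B1–B2, B2–B3, B1–B4, B3–B5
Every bag has size at most 5, so the width is 5 − 1 = 4 and tw(G) ≤ 4. On the other hand G contains the 5-clique {1, 2, 6, 8, 9}. A clique must lie in a single bag of any decomposition, so no decomposition can have width below 4. The upper and lower bounds meet at 4, so that is the treewidth.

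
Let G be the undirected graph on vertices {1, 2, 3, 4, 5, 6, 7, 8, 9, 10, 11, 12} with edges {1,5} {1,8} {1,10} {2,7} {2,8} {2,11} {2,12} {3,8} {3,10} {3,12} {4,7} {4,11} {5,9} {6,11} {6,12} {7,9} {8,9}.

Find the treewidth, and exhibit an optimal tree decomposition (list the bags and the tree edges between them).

Treewidth 3.
One optimal decomposition is:
Bags: B1 = {4, 6, 7, 11}  B2 = {2, 6, 7, 11}  B3 = {2, 6, 7, 12}  B4 = {2, 7, 9, 12}  B5 = {2, 8, 9, 12}  B6 = {3, 8, 9, 12}  B7 = {3, 5, 8, 9}  B8 = {1, 3, 5, 8}  B9 = {1, 3, 5, 10}
Tree: B1–B2, B2–B3, B3–B4, B4–B5, B5–B6, B6–B7, B7–B8, B8–B9

Every bag has size at most 4, so the width is 4 − 1 = 3 and tw(G) ≤ 3. For the lower bound: the 4 vertex sets {4,6,11}, {7}, {2}, {3,8,9,12} are disjoint, each induces a connected subgraph, and every pair is joined by at least one edge of G. Contracting each set to a single vertex therefore yields K_{4} as a minor, and since treewidth is minor-monotone, tw(G) ≥ tw(K_{4}) = 3. Therefore the treewidth is 3.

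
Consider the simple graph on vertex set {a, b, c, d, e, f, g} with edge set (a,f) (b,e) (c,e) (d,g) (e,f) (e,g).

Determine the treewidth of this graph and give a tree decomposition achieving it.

Each bag holds 2 vertices, so the decomposition has width 1, which upper-bounds the treewidth. Since G has at least one edge (e.g. c–e), it is not an edgeless graph, so tw(G) ≥ 1. Hence tw(G) = 1 exactly.

Treewidth 1.
One optimal decomposition is:
Bags: B1 = {c, e}  B2 = {e, f}  B3 = {b, e}  B4 = {e, g}  B5 = {d, g}  B6 = {a, f}
Tree: B1–B2, B1–B3, B1–B4, B4–B5, B2–B6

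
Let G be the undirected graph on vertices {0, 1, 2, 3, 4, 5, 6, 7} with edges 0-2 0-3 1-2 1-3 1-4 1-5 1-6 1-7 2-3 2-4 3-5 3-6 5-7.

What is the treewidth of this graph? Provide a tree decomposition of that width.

Every bag has size at most 3, so the width is 3 − 1 = 2 and tw(G) ≤ 2. For the lower bound, the 3 vertices {0, 2, 3} are pairwise adjacent, and any tree decomposition puts a clique entirely inside one bag — forcing width ≥ 2. Combining the bounds, tw(G) = 2.

Treewidth 2.
Bags: B1 = {1, 2, 3}  B2 = {1, 3, 5}  B3 = {1, 3, 6}  B4 = {1, 2, 4}  B5 = {0, 2, 3}  B6 = {1, 5, 7}
Tree: B1–B2, B2–B3, B1–B4, B1–B5, B2–B6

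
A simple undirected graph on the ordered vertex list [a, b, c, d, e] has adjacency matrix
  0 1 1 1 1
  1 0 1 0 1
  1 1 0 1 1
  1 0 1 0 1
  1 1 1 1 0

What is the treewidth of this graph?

3

A width-3 tree decomposition is:
Bags: B1 = {a, b, c, e}  B2 = {a, c, d, e}
Tree: B1–B2
The largest bag has 4 vertices, giving width 3; this decomposition certifies tw(G) ≤ 3. On the other hand G contains the 4-clique {a, c, d, e}. A clique must lie in a single bag of any decomposition, so no decomposition can have width below 3. The upper and lower bounds meet at 3, so that is the treewidth.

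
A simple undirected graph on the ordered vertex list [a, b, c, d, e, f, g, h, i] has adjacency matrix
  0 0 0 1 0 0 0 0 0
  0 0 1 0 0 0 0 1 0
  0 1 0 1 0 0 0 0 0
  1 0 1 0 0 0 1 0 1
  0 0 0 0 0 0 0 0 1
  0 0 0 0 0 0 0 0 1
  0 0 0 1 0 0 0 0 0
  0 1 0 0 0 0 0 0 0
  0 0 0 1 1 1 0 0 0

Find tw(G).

A width-1 tree decomposition is:
Bags: B1 = {d, i}  B2 = {f, i}  B3 = {c, d}  B4 = {a, d}  B5 = {d, g}  B6 = {e, i}  B7 = {b, c}  B8 = {b, h}
Tree: B1–B2, B1–B3, B3–B4, B4–B5, B2–B6, B3–B7, B7–B8
Each bag holds 2 vertices, so the decomposition has width 1, which upper-bounds the treewidth. Any graph with an edge has treewidth ≥ 1, and G has the edge i–d. Combining the bounds, tw(G) = 1.

1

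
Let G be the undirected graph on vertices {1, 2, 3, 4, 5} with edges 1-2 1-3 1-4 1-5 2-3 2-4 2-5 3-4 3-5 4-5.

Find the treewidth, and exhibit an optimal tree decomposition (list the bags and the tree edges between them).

With just one bag of size 5, the width is 5 − 1 = 4, so tw(G) ≤ 4. Conversely, {1, 2, 3, 4, 5} is a clique of size 5, and the vertices of any clique must share a bag in every tree decomposition; so some bag has ≥ 5 vertices and tw(G) ≥ 4. Therefore the treewidth is 4.

Treewidth 4.
One optimal decomposition is:
Bags: B1 = {1, 2, 3, 4, 5}
Tree: (single bag)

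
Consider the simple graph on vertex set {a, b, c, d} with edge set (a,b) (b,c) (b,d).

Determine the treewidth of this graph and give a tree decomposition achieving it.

The largest bag has 2 vertices, giving width 1; this decomposition certifies tw(G) ≤ 1. G has an edge, so its treewidth is at least 1. The upper and lower bounds meet at 1, so that is the treewidth.

Treewidth 1.
One optimal decomposition is:
Bags: B1 = {a, b}  B2 = {b, c}  B3 = {b, d}
Tree: B1–B2, B2–B3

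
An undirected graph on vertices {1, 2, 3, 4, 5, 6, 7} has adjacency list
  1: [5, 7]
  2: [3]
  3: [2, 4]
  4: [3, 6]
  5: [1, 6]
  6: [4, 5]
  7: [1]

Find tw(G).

A width-1 tree decomposition is:
Bags: B1 = {2, 3}  B2 = {3, 4}  B3 = {4, 6}  B4 = {5, 6}  B5 = {1, 5}  B6 = {1, 7}
Tree: B1–B2, B2–B3, B3–B4, B4–B5, B5–B6
The largest bag has 2 vertices, giving width 1; this decomposition certifies tw(G) ≤ 1. Any graph with an edge has treewidth ≥ 1, and G has the edge 2–3. Combining the bounds, tw(G) = 1.

1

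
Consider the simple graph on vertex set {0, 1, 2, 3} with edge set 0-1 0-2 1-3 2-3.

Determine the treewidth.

2

A width-2 tree decomposition is:
Bags: B1 = {0, 1, 2}  B2 = {1, 2, 3}
Tree: B1–B2
Each bag holds 3 vertices, so the decomposition has width 2, which upper-bounds the treewidth. For the lower bound, G contains the cycle 2–0–1–3–2, so G is not a forest; only forests have treewidth ≤ 1, hence tw(G) ≥ 2. Hence tw(G) = 2 exactly.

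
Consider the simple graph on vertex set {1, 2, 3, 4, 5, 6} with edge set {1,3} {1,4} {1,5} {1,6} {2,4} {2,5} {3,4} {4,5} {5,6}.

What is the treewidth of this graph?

2

A width-2 tree decomposition is:
Bags: B1 = {1, 4, 5}  B2 = {1, 3, 4}  B3 = {1, 5, 6}  B4 = {2, 4, 5}
Tree: B1–B2, B1–B3, B1–B4
Each bag holds 3 vertices, so the decomposition has width 2, which upper-bounds the treewidth. For the lower bound, the 3 vertices {1, 3, 4} are pairwise adjacent, and any tree decomposition puts a clique entirely inside one bag — forcing width ≥ 2. Therefore the treewidth is 2.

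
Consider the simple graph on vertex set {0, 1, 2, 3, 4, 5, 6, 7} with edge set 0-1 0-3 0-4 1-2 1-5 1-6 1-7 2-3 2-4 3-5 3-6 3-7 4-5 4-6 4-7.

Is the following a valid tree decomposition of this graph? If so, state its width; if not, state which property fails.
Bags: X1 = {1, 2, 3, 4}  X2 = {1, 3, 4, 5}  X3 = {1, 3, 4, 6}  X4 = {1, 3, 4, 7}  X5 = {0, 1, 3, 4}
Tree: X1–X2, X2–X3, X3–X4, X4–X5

Checking the three conditions: (i) the bags cover all of {0, 1, 2, 3, 4, 5, 6, 7}; (ii) for each edge, some bag contains both endpoints; (iii) the bags containing any fixed vertex form a subtree. All hold, so the decomposition is valid with width 4 − 1 = 3.

Yes; width 3.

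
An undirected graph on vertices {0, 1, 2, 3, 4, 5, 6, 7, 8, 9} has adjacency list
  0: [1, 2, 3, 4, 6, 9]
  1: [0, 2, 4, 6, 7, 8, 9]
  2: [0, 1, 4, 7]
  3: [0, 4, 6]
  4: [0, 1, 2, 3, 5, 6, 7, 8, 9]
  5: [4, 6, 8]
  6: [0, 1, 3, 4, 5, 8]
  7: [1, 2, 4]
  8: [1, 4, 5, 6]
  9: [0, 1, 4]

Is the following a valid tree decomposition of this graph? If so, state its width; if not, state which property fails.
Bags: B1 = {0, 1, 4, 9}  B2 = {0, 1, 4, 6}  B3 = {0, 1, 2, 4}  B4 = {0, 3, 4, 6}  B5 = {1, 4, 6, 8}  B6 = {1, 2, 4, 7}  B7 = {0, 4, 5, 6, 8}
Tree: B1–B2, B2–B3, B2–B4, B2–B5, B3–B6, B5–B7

A tree decomposition must satisfy three properties: every vertex lies in some bag; for every edge, both endpoints lie together in some bag; and for every vertex, the bags containing it form a connected subtree. Here bags containing vertex 0 are not connected in the tree, so the decomposition is invalid.

No — bags containing vertex 0 are not connected in the tree.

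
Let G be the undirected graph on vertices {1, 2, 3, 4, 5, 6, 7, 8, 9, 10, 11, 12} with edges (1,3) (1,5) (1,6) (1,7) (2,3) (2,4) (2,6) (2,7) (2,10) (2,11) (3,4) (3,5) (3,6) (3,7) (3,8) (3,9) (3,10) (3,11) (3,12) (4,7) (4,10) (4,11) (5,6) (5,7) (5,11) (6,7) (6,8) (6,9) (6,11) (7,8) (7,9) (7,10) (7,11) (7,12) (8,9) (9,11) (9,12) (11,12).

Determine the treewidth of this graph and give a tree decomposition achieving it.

Every bag has size at most 5, so the width is 5 − 1 = 4 and tw(G) ≤ 4. On the other hand G contains the 5-clique {2, 3, 4, 7, 10}. A clique must lie in a single bag of any decomposition, so no decomposition can have width below 4. Combining the bounds, tw(G) = 4.

Treewidth 4.
One optimal decomposition is:
Bags: B1 = {3, 6, 7, 8, 9}  B2 = {3, 6, 7, 9, 11}  B3 = {2, 3, 6, 7, 11}  B4 = {3, 5, 6, 7, 11}  B5 = {1, 3, 5, 6, 7}  B6 = {2, 3, 4, 7, 11}  B7 = {2, 3, 4, 7, 10}  B8 = {3, 7, 9, 11, 12}
Tree: B1–B2, B2–B3, B2–B4, B4–B5, B3–B6, B6–B7, B2–B8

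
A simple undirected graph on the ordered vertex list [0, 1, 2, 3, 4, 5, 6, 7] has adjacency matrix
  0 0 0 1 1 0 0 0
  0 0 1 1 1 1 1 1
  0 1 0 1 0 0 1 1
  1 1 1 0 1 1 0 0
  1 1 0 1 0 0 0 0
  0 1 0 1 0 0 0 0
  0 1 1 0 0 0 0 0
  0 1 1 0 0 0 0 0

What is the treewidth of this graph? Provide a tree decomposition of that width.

Treewidth 2.
Bags: B1 = {1, 2, 3}  B2 = {1, 3, 5}  B3 = {1, 3, 4}  B4 = {1, 2, 7}  B5 = {0, 3, 4}  B6 = {1, 2, 6}
Tree: B1–B2, B2–B3, B1–B4, B3–B5, B4–B6

Each bag holds 3 vertices, so the decomposition has width 2, which upper-bounds the treewidth. Conversely, {0, 3, 4} is a clique of size 3, and the vertices of any clique must share a bag in every tree decomposition; so some bag has ≥ 3 vertices and tw(G) ≥ 2. Therefore the treewidth is 2.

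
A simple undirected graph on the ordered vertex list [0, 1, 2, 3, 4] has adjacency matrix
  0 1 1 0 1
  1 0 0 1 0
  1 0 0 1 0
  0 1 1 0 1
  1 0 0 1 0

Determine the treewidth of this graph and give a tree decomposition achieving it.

Treewidth 2.
Bags: B1 = {0, 2, 3}  B2 = {0, 3, 4}  B3 = {0, 1, 3}
Tree: B1–B2, B2–B3

Each bag holds 3 vertices, so the decomposition has width 2, which upper-bounds the treewidth. For the lower bound, G contains the cycle 3–2–0–4–3, so G is not a forest; only forests have treewidth ≤ 1, hence tw(G) ≥ 2. Therefore the treewidth is 2.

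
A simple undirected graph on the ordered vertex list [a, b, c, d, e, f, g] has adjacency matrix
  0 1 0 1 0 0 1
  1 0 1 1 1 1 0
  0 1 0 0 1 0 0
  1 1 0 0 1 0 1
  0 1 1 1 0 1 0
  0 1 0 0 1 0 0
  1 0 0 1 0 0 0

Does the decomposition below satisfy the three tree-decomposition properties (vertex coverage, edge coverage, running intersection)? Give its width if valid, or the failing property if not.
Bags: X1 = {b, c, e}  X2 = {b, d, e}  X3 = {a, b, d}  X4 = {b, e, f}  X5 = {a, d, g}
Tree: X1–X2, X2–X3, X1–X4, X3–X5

Vertex coverage: the bags together contain {a, b, c, d, e, f, g}, the full vertex set. Edge coverage: each edge of G has both endpoints in at least one bag. Running intersection: for every vertex, the bags containing it form a connected subtree. All three properties hold, so this is a valid tree decomposition of width max|bag| − 1 = 2, and hence tw(G) ≤ 2.

Yes; width 2.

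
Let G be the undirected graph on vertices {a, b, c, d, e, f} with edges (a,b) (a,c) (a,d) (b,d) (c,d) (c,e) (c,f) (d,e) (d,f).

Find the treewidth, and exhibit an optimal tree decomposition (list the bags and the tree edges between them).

Each bag holds 3 vertices, so the decomposition has width 2, which upper-bounds the treewidth. For the lower bound, the 3 vertices {c, d, e} are pairwise adjacent, and any tree decomposition puts a clique entirely inside one bag — forcing width ≥ 2. The upper and lower bounds meet at 2, so that is the treewidth.

Treewidth 2.
One such decomposition:
Bags: B1 = {a, b, d}  B2 = {a, c, d}  B3 = {c, d, e}  B4 = {c, d, f}
Tree: B1–B2, B2–B3, B3–B4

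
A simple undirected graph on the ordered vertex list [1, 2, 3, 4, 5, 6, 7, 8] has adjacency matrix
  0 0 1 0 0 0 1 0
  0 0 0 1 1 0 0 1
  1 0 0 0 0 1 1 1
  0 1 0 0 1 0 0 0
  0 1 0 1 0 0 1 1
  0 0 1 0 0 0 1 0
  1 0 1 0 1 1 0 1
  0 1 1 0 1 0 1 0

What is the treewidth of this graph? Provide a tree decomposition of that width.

Each bag holds 3 vertices, so the decomposition has width 2, which upper-bounds the treewidth. On the other hand G contains the 3-clique {2, 5, 8}. A clique must lie in a single bag of any decomposition, so no decomposition can have width below 2. The upper and lower bounds meet at 2, so that is the treewidth.

Treewidth 2.
One optimal decomposition is:
Bags: B1 = {5, 7, 8}  B2 = {3, 7, 8}  B3 = {2, 5, 8}  B4 = {2, 4, 5}  B5 = {3, 6, 7}  B6 = {1, 3, 7}
Tree: B1–B2, B1–B3, B3–B4, B2–B5, B2–B6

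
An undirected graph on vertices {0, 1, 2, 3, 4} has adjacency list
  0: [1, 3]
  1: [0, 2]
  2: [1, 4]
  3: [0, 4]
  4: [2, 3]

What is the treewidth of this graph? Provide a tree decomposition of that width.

Every bag has size at most 3, so the width is 3 − 1 = 2 and tw(G) ≤ 2. For the lower bound, G contains the cycle 0–3–4–2–1–0, so G is not a forest; only forests have treewidth ≤ 1, hence tw(G) ≥ 2. Hence tw(G) = 2 exactly.

Treewidth 2.
Bags: B1 = {0, 3, 4}  B2 = {0, 2, 4}  B3 = {0, 1, 2}
Tree: B1–B2, B2–B3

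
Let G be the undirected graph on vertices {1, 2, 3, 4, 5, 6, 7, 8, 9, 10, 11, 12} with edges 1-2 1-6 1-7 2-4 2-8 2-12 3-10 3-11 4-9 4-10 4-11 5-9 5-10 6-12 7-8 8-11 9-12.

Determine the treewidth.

A width-3 tree decomposition is:
Bags: B1 = {1, 6, 7, 12}  B2 = {1, 2, 7, 12}  B3 = {2, 7, 8, 12}  B4 = {2, 8, 9, 12}  B5 = {2, 4, 8, 9}  B6 = {4, 8, 9, 11}  B7 = {4, 5, 9, 11}  B8 = {4, 5, 10, 11}  B9 = {3, 5, 10, 11}
Tree: B1–B2, B2–B3, B3–B4, B4–B5, B5–B6, B6–B7, B7–B8, B8–B9
Each bag holds 4 vertices, so the decomposition has width 3, which upper-bounds the treewidth. For the lower bound: the 4 vertex sets {1,6,7}, {12}, {2}, {4,8,9,11} are disjoint, each induces a connected subgraph, and every pair is joined by at least one edge of G. Contracting each set to a single vertex therefore yields K_{4} as a minor, and since treewidth is minor-monotone, tw(G) ≥ tw(K_{4}) = 3. Therefore the treewidth is 3.

3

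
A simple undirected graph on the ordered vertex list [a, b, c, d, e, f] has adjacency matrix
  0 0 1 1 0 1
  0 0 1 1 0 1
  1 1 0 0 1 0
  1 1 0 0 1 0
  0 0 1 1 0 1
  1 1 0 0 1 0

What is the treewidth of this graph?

A width-3 tree decomposition is:
Bags: B1 = {a, c, d, f}  B2 = {c, d, e, f}  B3 = {b, c, d, f}
Tree: B1–B2, B2–B3
Each bag holds 4 vertices, so the decomposition has width 3, which upper-bounds the treewidth. For the lower bound: the 4 vertex sets {a,c}, {e,f}, {d}, {b} are disjoint, each induces a connected subgraph, and every pair is joined by at least one edge of G. Contracting each set to a single vertex therefore yields K_{4} as a minor, and since treewidth is minor-monotone, tw(G) ≥ tw(K_{4}) = 3. Therefore the treewidth is 3.

3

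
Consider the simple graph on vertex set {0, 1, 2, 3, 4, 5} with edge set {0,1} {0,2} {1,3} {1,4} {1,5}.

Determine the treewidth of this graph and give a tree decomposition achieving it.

Treewidth 1.
One optimal decomposition is:
Bags: B1 = {1, 4}  B2 = {1, 5}  B3 = {0, 1}  B4 = {1, 3}  B5 = {0, 2}
Tree: B1–B2, B2–B3, B2–B4, B3–B5

Every bag has size at most 2, so the width is 2 − 1 = 1 and tw(G) ≤ 1. Any graph with an edge has treewidth ≥ 1, and G has the edge 4–1. The upper and lower bounds meet at 1, so that is the treewidth.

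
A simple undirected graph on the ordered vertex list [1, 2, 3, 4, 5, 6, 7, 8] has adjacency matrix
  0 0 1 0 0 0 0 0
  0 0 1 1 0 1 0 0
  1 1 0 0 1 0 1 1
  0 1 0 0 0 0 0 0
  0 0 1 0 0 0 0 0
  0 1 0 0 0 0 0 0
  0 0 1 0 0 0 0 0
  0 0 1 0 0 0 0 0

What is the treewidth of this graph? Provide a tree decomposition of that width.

Each bag holds 2 vertices, so the decomposition has width 1, which upper-bounds the treewidth. G has an edge, so its treewidth is at least 1. Hence tw(G) = 1 exactly.

Treewidth 1.
One such decomposition:
Bags: B1 = {3, 5}  B2 = {3, 8}  B3 = {2, 3}  B4 = {1, 3}  B5 = {3, 7}  B6 = {2, 6}  B7 = {2, 4}
Tree: B1–B2, B2–B3, B1–B4, B1–B5, B3–B6, B6–B7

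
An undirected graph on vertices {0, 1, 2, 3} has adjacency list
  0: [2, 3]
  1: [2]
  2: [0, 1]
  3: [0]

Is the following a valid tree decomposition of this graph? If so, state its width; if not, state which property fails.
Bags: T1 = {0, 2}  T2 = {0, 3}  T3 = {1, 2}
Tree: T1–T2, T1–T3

Yes; width 1.

Every vertex of G appears in some bag (union = {0, 1, 2, 3}); every edge is covered by a bag; and for each vertex v the set of bags containing v is connected in the bag tree. The decomposition is therefore valid. The largest bag has 2 vertices, so the width is 1.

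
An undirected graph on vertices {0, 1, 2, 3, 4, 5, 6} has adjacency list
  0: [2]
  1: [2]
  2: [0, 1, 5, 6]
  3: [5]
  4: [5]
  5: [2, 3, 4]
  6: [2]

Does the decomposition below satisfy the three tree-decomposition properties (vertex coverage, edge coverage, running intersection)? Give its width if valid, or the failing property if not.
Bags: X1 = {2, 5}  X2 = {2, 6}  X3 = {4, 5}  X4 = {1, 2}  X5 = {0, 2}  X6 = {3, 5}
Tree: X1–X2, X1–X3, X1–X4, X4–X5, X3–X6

Checking the three conditions: (i) the bags cover all of {0, 1, 2, 3, 4, 5, 6}; (ii) for each edge, some bag contains both endpoints; (iii) the bags containing any fixed vertex form a subtree. All hold, so the decomposition is valid with width 2 − 1 = 1.

Yes; width 1.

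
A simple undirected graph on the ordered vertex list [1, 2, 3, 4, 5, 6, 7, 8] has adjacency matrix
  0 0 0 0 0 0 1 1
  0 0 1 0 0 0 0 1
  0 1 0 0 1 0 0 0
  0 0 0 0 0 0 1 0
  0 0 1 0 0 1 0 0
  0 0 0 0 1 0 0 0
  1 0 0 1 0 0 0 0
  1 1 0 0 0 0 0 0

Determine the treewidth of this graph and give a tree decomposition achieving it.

Each bag holds 2 vertices, so the decomposition has width 1, which upper-bounds the treewidth. Any graph with an edge has treewidth ≥ 1, and G has the edge 4–7. The upper and lower bounds meet at 1, so that is the treewidth.

Treewidth 1.
Bags: B1 = {4, 7}  B2 = {1, 7}  B3 = {1, 8}  B4 = {2, 8}  B5 = {2, 3}  B6 = {3, 5}  B7 = {5, 6}
Tree: B1–B2, B2–B3, B3–B4, B4–B5, B5–B6, B6–B7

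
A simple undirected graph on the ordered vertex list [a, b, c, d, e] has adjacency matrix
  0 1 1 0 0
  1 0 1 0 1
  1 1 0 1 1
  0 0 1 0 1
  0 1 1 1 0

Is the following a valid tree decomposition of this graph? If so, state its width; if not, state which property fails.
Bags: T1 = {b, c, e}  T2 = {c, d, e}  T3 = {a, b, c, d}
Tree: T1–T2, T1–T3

No — bags containing vertex d are not connected in the tree.

A tree decomposition must satisfy three properties: every vertex lies in some bag; for every edge, both endpoints lie together in some bag; and for every vertex, the bags containing it form a connected subtree. Here bags containing vertex d are not connected in the tree, so the decomposition is invalid.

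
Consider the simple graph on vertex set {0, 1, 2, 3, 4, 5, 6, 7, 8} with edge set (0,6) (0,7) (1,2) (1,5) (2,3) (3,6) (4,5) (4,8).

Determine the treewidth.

1

A width-1 tree decomposition is:
Bags: B1 = {4, 8}  B2 = {4, 5}  B3 = {1, 5}  B4 = {1, 2}  B5 = {2, 3}  B6 = {3, 6}  B7 = {0, 6}  B8 = {0, 7}
Tree: B1–B2, B2–B3, B3–B4, B4–B5, B5–B6, B6–B7, B7–B8
The largest bag has 2 vertices, giving width 1; this decomposition certifies tw(G) ≤ 1. Since G has at least one edge (e.g. 8–4), it is not an edgeless graph, so tw(G) ≥ 1. Therefore the treewidth is 1.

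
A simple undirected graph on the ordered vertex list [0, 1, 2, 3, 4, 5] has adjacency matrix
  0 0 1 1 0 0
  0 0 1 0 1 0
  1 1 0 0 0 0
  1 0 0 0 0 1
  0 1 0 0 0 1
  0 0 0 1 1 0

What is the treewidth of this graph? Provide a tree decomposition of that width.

Every bag has size at most 3, so the width is 3 − 1 = 2 and tw(G) ≤ 2. For the lower bound, G contains the cycle 5–3–0–2–1–4–5, so G is not a forest; only forests have treewidth ≤ 1, hence tw(G) ≥ 2. Therefore the treewidth is 2.

Treewidth 2.
One such decomposition:
Bags: B1 = {0, 3, 5}  B2 = {0, 2, 5}  B3 = {1, 2, 5}  B4 = {1, 4, 5}
Tree: B1–B2, B2–B3, B3–B4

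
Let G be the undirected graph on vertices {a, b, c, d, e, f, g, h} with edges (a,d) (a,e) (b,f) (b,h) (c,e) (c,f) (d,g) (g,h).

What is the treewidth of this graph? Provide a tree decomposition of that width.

Treewidth 2.
One such decomposition:
Bags: B1 = {b, g, h}  B2 = {b, d, g}  B3 = {a, b, d}  B4 = {a, b, e}  B5 = {b, c, e}  B6 = {b, c, f}
Tree: B1–B2, B2–B3, B3–B4, B4–B5, B5–B6

Each bag holds 3 vertices, so the decomposition has width 2, which upper-bounds the treewidth. Since b–h–g–d–a–e–c–f–b is a cycle in G, G is not acyclic. Forests are exactly the graphs of treewidth ≤ 1, so tw(G) ≥ 2. The upper and lower bounds meet at 2, so that is the treewidth.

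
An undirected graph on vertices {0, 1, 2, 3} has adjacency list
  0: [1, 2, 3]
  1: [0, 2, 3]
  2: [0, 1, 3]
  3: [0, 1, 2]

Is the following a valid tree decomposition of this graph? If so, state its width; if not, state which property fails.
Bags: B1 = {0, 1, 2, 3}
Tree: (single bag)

Vertex coverage: the bags together contain {0, 1, 2, 3}, the full vertex set. Edge coverage: each edge of G has both endpoints in at least one bag. Running intersection: for every vertex, the bags containing it form a connected subtree. All three properties hold, so this is a valid tree decomposition of width max|bag| − 1 = 3, and hence tw(G) ≤ 3.

Yes; width 3.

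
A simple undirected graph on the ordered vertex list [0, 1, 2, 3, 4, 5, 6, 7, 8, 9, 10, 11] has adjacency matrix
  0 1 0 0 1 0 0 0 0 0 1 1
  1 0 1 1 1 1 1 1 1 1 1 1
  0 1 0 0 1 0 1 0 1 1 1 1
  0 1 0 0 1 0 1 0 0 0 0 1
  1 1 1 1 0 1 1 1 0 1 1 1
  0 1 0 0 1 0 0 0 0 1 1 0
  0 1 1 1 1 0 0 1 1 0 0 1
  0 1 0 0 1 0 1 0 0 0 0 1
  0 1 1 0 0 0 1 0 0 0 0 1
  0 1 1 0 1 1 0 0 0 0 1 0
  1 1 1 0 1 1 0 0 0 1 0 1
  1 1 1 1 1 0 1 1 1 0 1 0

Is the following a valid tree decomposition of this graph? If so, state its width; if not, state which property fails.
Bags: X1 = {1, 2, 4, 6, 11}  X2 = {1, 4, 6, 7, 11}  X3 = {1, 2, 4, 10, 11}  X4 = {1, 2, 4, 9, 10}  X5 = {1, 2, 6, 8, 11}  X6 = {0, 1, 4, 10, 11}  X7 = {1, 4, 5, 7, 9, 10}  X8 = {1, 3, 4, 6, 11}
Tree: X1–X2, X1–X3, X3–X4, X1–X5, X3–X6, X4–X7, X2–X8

A tree decomposition must satisfy three properties: every vertex lies in some bag; for every edge, both endpoints lie together in some bag; and for every vertex, the bags containing it form a connected subtree. Here bags containing vertex 7 are not connected in the tree, so the decomposition is invalid.

No — bags containing vertex 7 are not connected in the tree.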